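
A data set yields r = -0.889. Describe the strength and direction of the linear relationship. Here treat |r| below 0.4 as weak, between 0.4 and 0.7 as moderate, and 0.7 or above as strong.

r = -0.889 < 0 so the relationship is negative.
|r| = 0.889, which falls in the strong range.

strong negative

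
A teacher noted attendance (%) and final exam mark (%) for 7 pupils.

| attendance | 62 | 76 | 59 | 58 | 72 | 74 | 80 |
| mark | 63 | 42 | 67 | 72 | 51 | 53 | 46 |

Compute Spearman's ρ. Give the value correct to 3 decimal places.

-0.929

Rank attendance: 3, 6, 2, 1, 4, 5, 7
Rank mark: 5, 1, 6, 7, 3, 4, 2
d = rank(attendance) − rank(mark): -2, 5, -4, -6, 1, 1, 5; Σd² = 108
ρ = 1 − 6Σd² / [n(n²−1)] = 1 − 6×108 / (7×48) = 1 − 648/336 ≈ -0.929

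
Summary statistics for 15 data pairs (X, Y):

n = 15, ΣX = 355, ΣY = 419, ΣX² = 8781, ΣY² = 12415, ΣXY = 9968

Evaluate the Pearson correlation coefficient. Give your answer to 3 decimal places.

r = (nΣXY − ΣXΣY) / √[(nΣX² − (ΣX)²)(nΣY² − (ΣY)²)]
Numerator: 15×9968 − 355×419 = 775
Denominator: √[(131715 − 126025)(186225 − 175561)] = √[5690 × 10664] = 7789.6187
r = 775 / 7789.6187 ≈ 0.099

0.099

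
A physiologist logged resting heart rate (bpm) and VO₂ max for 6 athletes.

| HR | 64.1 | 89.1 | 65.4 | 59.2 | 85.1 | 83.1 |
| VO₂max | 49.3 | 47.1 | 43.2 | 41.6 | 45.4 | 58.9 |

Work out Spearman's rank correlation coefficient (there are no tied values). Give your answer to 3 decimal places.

0.371

Rank HR: 2, 6, 3, 1, 5, 4
Rank VO₂max: 5, 4, 2, 1, 3, 6
d = rank(HR) − rank(VO₂max): -3, 2, 1, 0, 2, -2; Σd² = 22
ρ = 1 − 6Σd² / [n(n²−1)] = 1 − 6×22 / (6×35) = 1 − 132/210 ≈ 0.371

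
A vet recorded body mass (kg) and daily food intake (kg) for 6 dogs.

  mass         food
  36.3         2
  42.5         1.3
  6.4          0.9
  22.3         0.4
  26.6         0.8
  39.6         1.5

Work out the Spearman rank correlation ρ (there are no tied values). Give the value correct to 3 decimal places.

0.600

Rank mass: 4, 6, 1, 2, 3, 5
Rank food: 6, 4, 3, 1, 2, 5
d = rank(mass) − rank(food): -2, 2, -2, 1, 1, 0; Σd² = 14
ρ = 1 − 6Σd² / [n(n²−1)] = 1 − 6×14 / (6×35) = 1 − 84/210 ≈ 0.600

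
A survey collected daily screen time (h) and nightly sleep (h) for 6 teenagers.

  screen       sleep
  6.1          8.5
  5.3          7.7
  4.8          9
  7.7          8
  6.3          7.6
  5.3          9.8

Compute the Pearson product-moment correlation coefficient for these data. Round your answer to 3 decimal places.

-0.478

n = 6, Σx = 35.5, Σy = 50.6, Σx² = 215.41, Σy² = 430.34, Σxy = 297.28
nΣxy − ΣxΣy = 1783.68 − 1796.3 = -12.62
nΣx² − (Σx)² = 1292.46 − 1260.25 = 32.21; nΣy² − (Σy)² = 2582.04 − 2560.36 = 21.68
r = -12.62 / √(32.21 × 21.68) = -12.62 / 26.4256 ≈ -0.478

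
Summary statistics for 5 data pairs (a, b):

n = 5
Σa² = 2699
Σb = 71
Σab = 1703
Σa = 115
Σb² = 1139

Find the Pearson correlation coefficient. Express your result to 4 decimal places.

r = (nΣab − ΣaΣb) / √[(nΣa² − (Σa)²)(nΣb² − (Σb)²)]
Numerator: 5×1703 − 115×71 = 350
Denominator: √[(13495 − 13225)(5695 − 5041)] = √[270 × 654] = 420.2142
r = 350 / 420.2142 ≈ 0.8329

0.8329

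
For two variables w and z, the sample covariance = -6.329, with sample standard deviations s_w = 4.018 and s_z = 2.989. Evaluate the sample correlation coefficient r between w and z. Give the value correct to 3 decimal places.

-0.527

r = Cov(w,z) / (s_w · s_z) = -6.329 / (4.018 × 2.989)
  = -6.329 / 12.0098 ≈ -0.527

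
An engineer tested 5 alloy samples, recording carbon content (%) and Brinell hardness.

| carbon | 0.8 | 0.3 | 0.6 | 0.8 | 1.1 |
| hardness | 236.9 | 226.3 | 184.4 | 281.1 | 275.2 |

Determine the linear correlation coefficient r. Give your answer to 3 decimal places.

n = 5, Σx = 3.6, Σy = 1203.9, Σx² = 2.94, Σy² = 296088.91, Σxy = 895.65
nΣxy − ΣxΣy = 4478.25 − 4334.04 = 144.21
nΣx² − (Σx)² = 14.7 − 12.96 = 1.74; nΣy² − (Σy)² = 1480444.55 − 1449375.21 = 31069.34
r = 144.21 / √(1.74 × 31069.34) = 144.21 / 232.5095 ≈ 0.620

0.620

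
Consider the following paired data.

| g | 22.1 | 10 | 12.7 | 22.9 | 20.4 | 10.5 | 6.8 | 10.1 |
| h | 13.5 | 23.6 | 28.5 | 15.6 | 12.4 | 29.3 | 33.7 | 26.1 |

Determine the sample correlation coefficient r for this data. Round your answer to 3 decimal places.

n = 8, Σg = 115.5, Σh = 182.7, Σg² = 1948.77, Σh² = 4623.97, Σgh = 2306.92
nΣgh − ΣgΣh = 18455.36 − 21101.85 = -2646.49
nΣg² − (Σg)² = 15590.16 − 13340.25 = 2249.91; nΣh² − (Σh)² = 36991.76 − 33379.29 = 3612.47
r = -2646.49 / √(2249.91 × 3612.47) = -2646.49 / 2850.9178 ≈ -0.928

-0.928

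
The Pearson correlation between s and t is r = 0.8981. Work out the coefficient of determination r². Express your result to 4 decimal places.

0.8066

r² = (0.8981)² = 0.8066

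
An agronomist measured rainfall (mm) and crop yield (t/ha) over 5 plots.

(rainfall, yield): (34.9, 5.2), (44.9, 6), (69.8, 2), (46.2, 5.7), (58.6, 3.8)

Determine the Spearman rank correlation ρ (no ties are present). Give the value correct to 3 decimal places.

-0.700

Rank rainfall: 1, 2, 5, 3, 4
Rank yield: 3, 5, 1, 4, 2
d = rank(rainfall) − rank(yield): -2, -3, 4, -1, 2; Σd² = 34
ρ = 1 − 6Σd² / [n(n²−1)] = 1 − 6×34 / (5×24) = 1 − 204/120 ≈ -0.700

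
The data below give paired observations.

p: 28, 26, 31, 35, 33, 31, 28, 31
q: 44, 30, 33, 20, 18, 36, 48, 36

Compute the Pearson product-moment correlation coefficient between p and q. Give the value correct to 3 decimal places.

-0.674

n = 8, Σp = 243, Σq = 265, Σp² = 7441, Σq² = 9545, Σpq = 7905
nΣpq − ΣpΣq = 63240 − 64395 = -1155
nΣp² − (Σp)² = 59528 − 59049 = 479; nΣq² − (Σq)² = 76360 − 70225 = 6135
r = -1155 / √(479 × 6135) = -1155 / 1714.2535 ≈ -0.674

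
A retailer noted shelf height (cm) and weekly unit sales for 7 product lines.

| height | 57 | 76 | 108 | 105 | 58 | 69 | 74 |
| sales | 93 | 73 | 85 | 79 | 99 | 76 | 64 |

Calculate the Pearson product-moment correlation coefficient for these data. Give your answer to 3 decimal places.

-0.280

n = 7, Σx = 547, Σy = 569, Σx² = 45315, Σy² = 47117, Σxy = 44046
nΣxy − ΣxΣy = 308322 − 311243 = -2921
nΣx² − (Σx)² = 317205 − 299209 = 17996; nΣy² − (Σy)² = 329819 − 323761 = 6058
r = -2921 / √(17996 × 6058) = -2921 / 10441.2532 ≈ -0.280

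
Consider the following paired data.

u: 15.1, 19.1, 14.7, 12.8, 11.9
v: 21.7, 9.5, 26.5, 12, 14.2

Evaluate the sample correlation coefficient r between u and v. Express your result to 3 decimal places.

n = 5, Σu = 73.6, Σv = 83.9, Σu² = 1114.36, Σv² = 1609.03, Σuv = 1221.25
nΣuv − ΣuΣv = 6106.25 − 6175.04 = -68.79
nΣu² − (Σu)² = 5571.8 − 5416.96 = 154.84; nΣv² − (Σv)² = 8045.15 − 7039.21 = 1005.94
r = -68.79 / √(154.84 × 1005.94) = -68.79 / 394.6641 ≈ -0.174

-0.174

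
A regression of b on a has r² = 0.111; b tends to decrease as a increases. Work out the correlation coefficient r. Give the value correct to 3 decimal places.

-0.333

|r| = √0.111 = 0.333
The association is negative, so r = −0.333.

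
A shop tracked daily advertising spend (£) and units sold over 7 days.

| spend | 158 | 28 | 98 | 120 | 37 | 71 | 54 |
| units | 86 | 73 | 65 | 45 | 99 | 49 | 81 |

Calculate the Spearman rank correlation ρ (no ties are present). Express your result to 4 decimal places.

Rank spend: 7, 1, 5, 6, 2, 4, 3
Rank units: 6, 4, 3, 1, 7, 2, 5
d = rank(spend) − rank(units): 1, -3, 2, 5, -5, 2, -2; Σd² = 72
ρ = 1 − 6Σd² / [n(n²−1)] = 1 − 6×72 / (7×48) = 1 − 432/336 ≈ -0.2857

-0.2857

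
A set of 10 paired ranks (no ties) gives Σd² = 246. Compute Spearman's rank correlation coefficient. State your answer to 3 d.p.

-0.491

ρ = 1 − 6Σd² / [n(n²−1)] = 1 − 6×246 / (10×99)
  = 1 − 1476/990 = 1 − 1.4909 ≈ -0.491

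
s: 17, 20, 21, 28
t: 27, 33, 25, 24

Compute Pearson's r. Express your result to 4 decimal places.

-0.4885

n = 4, Σs = 86, Σt = 109, Σs² = 1914, Σt² = 3019, Σst = 2316
nΣst − ΣsΣt = 9264 − 9374 = -110
nΣs² − (Σs)² = 7656 − 7396 = 260; nΣt² − (Σt)² = 12076 − 11881 = 195
r = -110 / √(260 × 195) = -110 / 225.1666 ≈ -0.4885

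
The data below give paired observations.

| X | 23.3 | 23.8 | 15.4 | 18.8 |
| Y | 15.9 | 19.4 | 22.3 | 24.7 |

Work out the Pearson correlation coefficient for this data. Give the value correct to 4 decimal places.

-0.7233

n = 4, ΣX = 81.3, ΣY = 82.3, ΣX² = 1699.93, ΣY² = 1736.55, ΣXY = 1639.97
nΣXY − ΣXΣY = 6559.88 − 6690.99 = -131.11
nΣX² − (ΣX)² = 6799.72 − 6609.69 = 190.03; nΣY² − (ΣY)² = 6946.2 − 6773.29 = 172.91
r = -131.11 / √(190.03 × 172.91) = -131.11 / 181.2680 ≈ -0.7233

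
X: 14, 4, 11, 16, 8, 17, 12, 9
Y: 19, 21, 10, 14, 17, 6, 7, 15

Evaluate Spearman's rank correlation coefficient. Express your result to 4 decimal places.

-0.6429

Rank X: 6, 1, 4, 7, 2, 8, 5, 3
Rank Y: 7, 8, 3, 4, 6, 1, 2, 5
d = rank(X) − rank(Y): -1, -7, 1, 3, -4, 7, 3, -2; Σd² = 138
ρ = 1 − 6Σd² / [n(n²−1)] = 1 − 6×138 / (8×63) = 1 − 828/504 ≈ -0.6429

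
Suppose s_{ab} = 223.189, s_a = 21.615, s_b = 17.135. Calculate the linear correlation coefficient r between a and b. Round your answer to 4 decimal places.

0.6026

r = Cov(a,b) / (s_a · s_b) = 223.189 / (21.615 × 17.135)
  = 223.189 / 370.3730 ≈ 0.6026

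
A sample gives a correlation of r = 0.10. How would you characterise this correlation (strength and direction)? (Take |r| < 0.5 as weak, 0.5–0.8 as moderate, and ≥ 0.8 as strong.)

r = 0.10 > 0 so the relationship is positive.
|r| = 0.10, which falls in the weak range.

weak positive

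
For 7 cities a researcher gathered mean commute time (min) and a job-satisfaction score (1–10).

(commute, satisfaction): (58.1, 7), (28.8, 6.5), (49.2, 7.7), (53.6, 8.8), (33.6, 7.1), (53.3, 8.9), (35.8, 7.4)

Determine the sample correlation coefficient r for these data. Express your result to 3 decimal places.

n = 7, Σx = 312.4, Σy = 53.4, Σx² = 14750.14, Σy² = 412.36, Σxy = 2422.27
nΣxy − ΣxΣy = 16955.89 − 16682.16 = 273.73
nΣx² − (Σx)² = 103250.98 − 97593.76 = 5657.22; nΣy² − (Σy)² = 2886.52 − 2851.56 = 34.96
r = 273.73 / √(5657.22 × 34.96) = 273.73 / 444.7206 ≈ 0.616

0.616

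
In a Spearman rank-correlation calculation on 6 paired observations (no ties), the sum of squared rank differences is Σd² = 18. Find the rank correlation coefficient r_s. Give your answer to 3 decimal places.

0.486

ρ = 1 − 6Σd² / [n(n²−1)] = 1 − 6×18 / (6×35)
  = 1 − 108/210 = 1 − 0.5143 ≈ 0.486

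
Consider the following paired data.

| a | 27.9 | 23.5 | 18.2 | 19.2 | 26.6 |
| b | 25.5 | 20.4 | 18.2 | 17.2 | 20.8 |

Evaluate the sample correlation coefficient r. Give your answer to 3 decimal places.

0.885

n = 5, Σa = 115.4, Σb = 102.1, Σa² = 2738.1, Σb² = 2126.13, Σab = 2405.61
nΣab − ΣaΣb = 12028.05 − 11782.34 = 245.71
nΣa² − (Σa)² = 13690.5 − 13317.16 = 373.34; nΣb² − (Σb)² = 10630.65 − 10424.41 = 206.24
r = 245.71 / √(373.34 × 206.24) = 245.71 / 277.4845 ≈ 0.885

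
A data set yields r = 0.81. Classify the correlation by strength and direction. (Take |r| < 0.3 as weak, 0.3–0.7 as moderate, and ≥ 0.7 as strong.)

strong positive

r = 0.81 > 0 so the relationship is positive.
|r| = 0.81, which falls in the strong range.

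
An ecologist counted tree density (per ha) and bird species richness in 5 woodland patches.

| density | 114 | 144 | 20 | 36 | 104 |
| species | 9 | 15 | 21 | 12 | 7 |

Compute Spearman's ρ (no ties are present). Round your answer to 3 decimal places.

Rank density: 4, 5, 1, 2, 3
Rank species: 2, 4, 5, 3, 1
d = rank(density) − rank(species): 2, 1, -4, -1, 2; Σd² = 26
ρ = 1 − 6Σd² / [n(n²−1)] = 1 − 6×26 / (5×24) = 1 − 156/120 ≈ -0.300

-0.300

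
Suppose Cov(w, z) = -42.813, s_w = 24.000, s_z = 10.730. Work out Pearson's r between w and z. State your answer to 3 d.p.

r = Cov(w,z) / (s_w · s_z) = -42.813 / (24.000 × 10.730)
  = -42.813 / 257.5200 ≈ -0.166

-0.166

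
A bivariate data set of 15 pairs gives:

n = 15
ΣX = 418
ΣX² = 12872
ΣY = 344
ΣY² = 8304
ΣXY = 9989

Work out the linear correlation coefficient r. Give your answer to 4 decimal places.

0.5654

r = (nΣXY − ΣXΣY) / √[(nΣX² − (ΣX)²)(nΣY² − (ΣY)²)]
Numerator: 15×9989 − 418×344 = 6043
Denominator: √[(193080 − 174724)(124560 − 118336)] = √[18356 × 6224] = 10688.6736
r = 6043 / 10688.6736 ≈ 0.5654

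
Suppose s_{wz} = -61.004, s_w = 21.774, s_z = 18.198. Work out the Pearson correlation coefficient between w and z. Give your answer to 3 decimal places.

r = Cov(w,z) / (s_w · s_z) = -61.004 / (21.774 × 18.198)
  = -61.004 / 396.2433 ≈ -0.154

-0.154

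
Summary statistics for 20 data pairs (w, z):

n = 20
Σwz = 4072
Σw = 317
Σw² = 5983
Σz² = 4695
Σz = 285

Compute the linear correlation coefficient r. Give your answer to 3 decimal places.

r = (nΣwz − ΣwΣz) / √[(nΣw² − (Σw)²)(nΣz² − (Σz)²)]
Numerator: 20×4072 − 317×285 = -8905
Denominator: √[(119660 − 100489)(93900 − 81225)] = √[19171 × 12675] = 15588.2143
r = -8905 / 15588.2143 ≈ -0.571

-0.571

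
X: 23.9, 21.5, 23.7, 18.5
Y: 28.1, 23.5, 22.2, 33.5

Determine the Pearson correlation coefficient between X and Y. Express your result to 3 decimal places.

-0.703

n = 4, ΣX = 87.6, ΣY = 107.3, ΣX² = 1937.4, ΣY² = 2956.95, ΣXY = 2322.73
nΣXY − ΣXΣY = 9290.92 − 9399.48 = -108.56
nΣX² − (ΣX)² = 7749.6 − 7673.76 = 75.84; nΣY² − (ΣY)² = 11827.8 − 11513.29 = 314.51
r = -108.56 / √(75.84 × 314.51) = -108.56 / 154.4423 ≈ -0.703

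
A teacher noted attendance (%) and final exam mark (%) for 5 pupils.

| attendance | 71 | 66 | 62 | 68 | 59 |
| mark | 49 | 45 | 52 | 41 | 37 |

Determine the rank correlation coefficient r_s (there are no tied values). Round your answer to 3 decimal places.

0.300

Rank attendance: 5, 3, 2, 4, 1
Rank mark: 4, 3, 5, 2, 1
d = rank(attendance) − rank(mark): 1, 0, -3, 2, 0; Σd² = 14
ρ = 1 − 6Σd² / [n(n²−1)] = 1 − 6×14 / (5×24) = 1 − 84/120 ≈ 0.300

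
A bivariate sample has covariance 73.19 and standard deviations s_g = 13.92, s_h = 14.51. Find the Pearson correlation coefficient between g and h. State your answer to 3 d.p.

r = Cov(g,h) / (s_g · s_h) = 73.19 / (13.92 × 14.51)
  = 73.19 / 201.9792 ≈ 0.362

0.362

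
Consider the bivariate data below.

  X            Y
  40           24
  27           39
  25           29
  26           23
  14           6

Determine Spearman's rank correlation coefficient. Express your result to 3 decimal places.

0.500

Rank X: 5, 4, 2, 3, 1
Rank Y: 3, 5, 4, 2, 1
d = rank(X) − rank(Y): 2, -1, -2, 1, 0; Σd² = 10
ρ = 1 − 6Σd² / [n(n²−1)] = 1 − 6×10 / (5×24) = 1 − 60/120 ≈ 0.500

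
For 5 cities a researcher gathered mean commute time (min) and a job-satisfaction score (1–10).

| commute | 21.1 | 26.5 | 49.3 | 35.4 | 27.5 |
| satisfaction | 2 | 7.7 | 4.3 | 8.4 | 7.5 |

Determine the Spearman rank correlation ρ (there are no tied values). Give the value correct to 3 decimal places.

0.300

Rank commute: 1, 2, 5, 4, 3
Rank satisfaction: 1, 4, 2, 5, 3
d = rank(commute) − rank(satisfaction): 0, -2, 3, -1, 0; Σd² = 14
ρ = 1 − 6Σd² / [n(n²−1)] = 1 − 6×14 / (5×24) = 1 − 84/120 ≈ 0.300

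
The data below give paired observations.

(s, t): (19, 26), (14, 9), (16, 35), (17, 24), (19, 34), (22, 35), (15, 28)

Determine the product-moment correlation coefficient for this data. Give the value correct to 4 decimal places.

0.6222

n = 7, Σs = 122, Σt = 191, Σs² = 2172, Σt² = 5723, Σst = 3424
nΣst − ΣsΣt = 23968 − 23302 = 666
nΣs² − (Σs)² = 15204 − 14884 = 320; nΣt² − (Σt)² = 40061 − 36481 = 3580
r = 666 / √(320 × 3580) = 666 / 1070.3271 ≈ 0.6222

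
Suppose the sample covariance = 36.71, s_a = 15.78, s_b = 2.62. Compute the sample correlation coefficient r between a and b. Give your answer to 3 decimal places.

r = Cov(a,b) / (s_a · s_b) = 36.71 / (15.78 × 2.62)
  = 36.71 / 41.3436 ≈ 0.888

0.888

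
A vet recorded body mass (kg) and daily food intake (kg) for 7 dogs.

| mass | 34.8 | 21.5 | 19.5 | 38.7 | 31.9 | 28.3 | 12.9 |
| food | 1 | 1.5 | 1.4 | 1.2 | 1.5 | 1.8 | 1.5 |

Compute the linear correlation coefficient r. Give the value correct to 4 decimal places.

n = 7, Σx = 187.6, Σy = 9.9, Σx² = 5536.14, Σy² = 14.39, Σxy = 258.93
nΣxy − ΣxΣy = 1812.51 − 1857.24 = -44.73
nΣx² − (Σx)² = 38752.98 − 35193.76 = 3559.22; nΣy² − (Σy)² = 100.73 − 98.01 = 2.72
r = -44.73 / √(3559.22 × 2.72) = -44.73 / 98.3925 ≈ -0.4546

-0.4546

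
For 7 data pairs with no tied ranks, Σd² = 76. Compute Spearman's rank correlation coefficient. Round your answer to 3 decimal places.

-0.357

ρ = 1 − 6Σd² / [n(n²−1)] = 1 − 6×76 / (7×48)
  = 1 − 456/336 = 1 − 1.3571 ≈ -0.357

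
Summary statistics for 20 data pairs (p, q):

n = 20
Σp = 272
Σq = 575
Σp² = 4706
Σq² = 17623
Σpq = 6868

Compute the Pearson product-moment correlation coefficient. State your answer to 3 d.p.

-0.908

r = (nΣpq − ΣpΣq) / √[(nΣp² − (Σp)²)(nΣq² − (Σq)²)]
Numerator: 20×6868 − 272×575 = -19040
Denominator: √[(94120 − 73984)(352460 − 330625)] = √[20136 × 21835] = 20968.2989
r = -19040 / 20968.2989 ≈ -0.908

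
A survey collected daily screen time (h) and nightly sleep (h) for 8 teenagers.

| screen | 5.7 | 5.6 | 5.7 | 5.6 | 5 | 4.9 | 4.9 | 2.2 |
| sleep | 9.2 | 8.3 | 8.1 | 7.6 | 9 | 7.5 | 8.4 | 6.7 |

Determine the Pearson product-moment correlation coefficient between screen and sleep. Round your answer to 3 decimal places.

n = 8, Σx = 39.6, Σy = 64.8, Σx² = 205.56, Σy² = 529.6, Σxy = 325.3
nΣxy − ΣxΣy = 2602.4 − 2566.08 = 36.32
nΣx² − (Σx)² = 1644.48 − 1568.16 = 76.32; nΣy² − (Σy)² = 4236.8 − 4199.04 = 37.76
r = 36.32 / √(76.32 × 37.76) = 36.32 / 53.6828 ≈ 0.677

0.677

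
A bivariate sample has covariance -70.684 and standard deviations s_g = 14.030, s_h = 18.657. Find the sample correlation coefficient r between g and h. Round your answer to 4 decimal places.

-0.2700

r = Cov(g,h) / (s_g · s_h) = -70.684 / (14.030 × 18.657)
  = -70.684 / 261.7577 ≈ -0.2700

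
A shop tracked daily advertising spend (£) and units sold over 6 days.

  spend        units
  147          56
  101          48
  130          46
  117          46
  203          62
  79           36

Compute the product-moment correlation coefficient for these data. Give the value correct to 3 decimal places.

0.929

n = 6, Σx = 777, Σy = 294, Σx² = 109849, Σy² = 14812, Σxy = 39872
nΣxy − ΣxΣy = 239232 − 228438 = 10794
nΣx² − (Σx)² = 659094 − 603729 = 55365; nΣy² − (Σy)² = 88872 − 86436 = 2436
r = 10794 / √(55365 × 2436) = 10794 / 11613.3174 ≈ 0.929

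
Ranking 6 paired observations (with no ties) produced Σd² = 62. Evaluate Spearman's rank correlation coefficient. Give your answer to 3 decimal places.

ρ = 1 − 6Σd² / [n(n²−1)] = 1 − 6×62 / (6×35)
  = 1 − 372/210 = 1 − 1.7714 ≈ -0.771

-0.771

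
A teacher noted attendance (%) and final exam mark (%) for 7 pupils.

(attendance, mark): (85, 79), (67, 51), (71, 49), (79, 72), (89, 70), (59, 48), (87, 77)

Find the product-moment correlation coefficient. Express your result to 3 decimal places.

0.900

n = 7, Σx = 537, Σy = 446, Σx² = 41967, Σy² = 29560, Σxy = 35060
nΣxy − ΣxΣy = 245420 − 239502 = 5918
nΣx² − (Σx)² = 293769 − 288369 = 5400; nΣy² − (Σy)² = 206920 − 198916 = 8004
r = 5918 / √(5400 × 8004) = 5918 / 6574.3137 ≈ 0.900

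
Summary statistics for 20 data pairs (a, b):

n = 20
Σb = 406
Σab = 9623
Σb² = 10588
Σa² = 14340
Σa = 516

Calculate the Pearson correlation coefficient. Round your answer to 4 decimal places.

r = (nΣab − ΣaΣb) / √[(nΣa² − (Σa)²)(nΣb² − (Σb)²)]
Numerator: 20×9623 − 516×406 = -17036
Denominator: √[(286800 − 266256)(211760 − 164836)] = √[20544 × 46924] = 31048.4566
r = -17036 / 31048.4566 ≈ -0.5487

-0.5487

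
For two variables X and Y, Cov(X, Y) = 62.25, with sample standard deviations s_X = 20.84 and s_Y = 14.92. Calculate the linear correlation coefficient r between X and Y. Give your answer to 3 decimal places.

0.200

r = Cov(X,Y) / (s_X · s_Y) = 62.25 / (20.84 × 14.92)
  = 62.25 / 310.9328 ≈ 0.200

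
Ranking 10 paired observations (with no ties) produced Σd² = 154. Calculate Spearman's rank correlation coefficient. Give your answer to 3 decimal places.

0.067

ρ = 1 − 6Σd² / [n(n²−1)] = 1 − 6×154 / (10×99)
  = 1 − 924/990 = 1 − 0.9333 ≈ 0.067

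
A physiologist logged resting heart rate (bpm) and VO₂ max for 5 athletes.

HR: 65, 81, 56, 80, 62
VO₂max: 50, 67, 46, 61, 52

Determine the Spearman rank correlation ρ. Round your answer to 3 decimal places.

0.900

Rank HR: 3, 5, 1, 4, 2
Rank VO₂max: 2, 5, 1, 4, 3
d = rank(HR) − rank(VO₂max): 1, 0, 0, 0, -1; Σd² = 2
ρ = 1 − 6Σd² / [n(n²−1)] = 1 − 6×2 / (5×24) = 1 − 12/120 ≈ 0.900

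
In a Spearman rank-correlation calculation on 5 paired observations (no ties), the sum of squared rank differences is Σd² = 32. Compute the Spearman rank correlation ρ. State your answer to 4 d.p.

-0.6000

ρ = 1 − 6Σd² / [n(n²−1)] = 1 − 6×32 / (5×24)
  = 1 − 192/120 = 1 − 1.60000 ≈ -0.6000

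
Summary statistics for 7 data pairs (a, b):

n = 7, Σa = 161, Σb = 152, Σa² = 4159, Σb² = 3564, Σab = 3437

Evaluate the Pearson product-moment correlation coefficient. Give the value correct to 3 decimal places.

-0.170

r = (nΣab − ΣaΣb) / √[(nΣa² − (Σa)²)(nΣb² − (Σb)²)]
Numerator: 7×3437 − 161×152 = -413
Denominator: √[(29113 − 25921)(24948 − 23104)] = √[3192 × 1844] = 2426.1179
r = -413 / 2426.1179 ≈ -0.170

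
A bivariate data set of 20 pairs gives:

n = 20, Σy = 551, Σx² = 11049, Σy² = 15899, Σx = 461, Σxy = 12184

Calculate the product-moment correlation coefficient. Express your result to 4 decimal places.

-0.9367

r = (nΣxy − ΣxΣy) / √[(nΣx² − (Σx)²)(nΣy² − (Σy)²)]
Numerator: 20×12184 − 461×551 = -10331
Denominator: √[(220980 − 212521)(317980 − 303601)] = √[8459 × 14379] = 11028.6881
r = -10331 / 11028.6881 ≈ -0.9367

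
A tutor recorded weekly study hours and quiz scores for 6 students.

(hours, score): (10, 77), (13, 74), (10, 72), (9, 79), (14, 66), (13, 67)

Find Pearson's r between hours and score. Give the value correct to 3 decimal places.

n = 6, Σx = 69, Σy = 435, Σx² = 815, Σy² = 31675, Σxy = 4958
nΣxy − ΣxΣy = 29748 − 30015 = -267
nΣx² − (Σx)² = 4890 − 4761 = 129; nΣy² − (Σy)² = 190050 − 189225 = 825
r = -267 / √(129 × 825) = -267 / 326.2284 ≈ -0.818

-0.818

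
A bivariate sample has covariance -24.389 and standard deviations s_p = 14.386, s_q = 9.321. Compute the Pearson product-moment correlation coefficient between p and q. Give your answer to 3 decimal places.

r = Cov(p,q) / (s_p · s_q) = -24.389 / (14.386 × 9.321)
  = -24.389 / 134.0919 ≈ -0.182

-0.182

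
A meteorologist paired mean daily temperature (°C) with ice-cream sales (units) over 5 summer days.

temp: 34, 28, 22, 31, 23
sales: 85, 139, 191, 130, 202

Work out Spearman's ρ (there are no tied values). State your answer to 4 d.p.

-0.9000

Rank temp: 5, 3, 1, 4, 2
Rank sales: 1, 3, 4, 2, 5
d = rank(temp) − rank(sales): 4, 0, -3, 2, -3; Σd² = 38
ρ = 1 − 6Σd² / [n(n²−1)] = 1 − 6×38 / (5×24) = 1 − 228/120 ≈ -0.9000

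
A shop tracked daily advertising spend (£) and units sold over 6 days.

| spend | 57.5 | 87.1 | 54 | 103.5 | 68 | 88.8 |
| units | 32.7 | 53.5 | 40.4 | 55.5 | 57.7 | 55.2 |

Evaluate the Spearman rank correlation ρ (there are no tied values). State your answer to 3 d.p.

Rank spend: 2, 4, 1, 6, 3, 5
Rank units: 1, 3, 2, 5, 6, 4
d = rank(spend) − rank(units): 1, 1, -1, 1, -3, 1; Σd² = 14
ρ = 1 − 6Σd² / [n(n²−1)] = 1 − 6×14 / (6×35) = 1 − 84/210 ≈ 0.600

0.600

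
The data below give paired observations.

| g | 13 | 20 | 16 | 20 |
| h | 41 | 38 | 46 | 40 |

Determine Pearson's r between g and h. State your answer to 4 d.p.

-0.4964

n = 4, Σg = 69, Σh = 165, Σg² = 1225, Σh² = 6841, Σgh = 2829
nΣgh − ΣgΣh = 11316 − 11385 = -69
nΣg² − (Σg)² = 4900 − 4761 = 139; nΣh² − (Σh)² = 27364 − 27225 = 139
r = -69 / √(139 × 139) = -69 / 139.0000 ≈ -0.4964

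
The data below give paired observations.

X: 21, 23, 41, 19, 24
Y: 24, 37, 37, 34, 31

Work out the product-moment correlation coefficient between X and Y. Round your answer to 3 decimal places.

0.467

n = 5, ΣX = 128, ΣY = 163, ΣX² = 3588, ΣY² = 5431, ΣXY = 4262
nΣXY − ΣXΣY = 21310 − 20864 = 446
nΣX² − (ΣX)² = 17940 − 16384 = 1556; nΣY² − (ΣY)² = 27155 − 26569 = 586
r = 446 / √(1556 × 586) = 446 / 954.8906 ≈ 0.467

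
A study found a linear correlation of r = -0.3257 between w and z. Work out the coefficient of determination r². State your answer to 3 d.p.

0.106

r² = (-0.3257)² = 0.106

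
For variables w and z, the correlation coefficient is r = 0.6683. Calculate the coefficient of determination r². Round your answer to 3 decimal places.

r² = (0.6683)² = 0.447

0.447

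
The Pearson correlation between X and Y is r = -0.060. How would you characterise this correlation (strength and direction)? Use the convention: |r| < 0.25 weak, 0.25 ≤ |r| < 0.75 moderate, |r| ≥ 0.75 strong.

r = -0.060 < 0 so the relationship is negative.
|r| = 0.060, which falls in the weak range.

weak negative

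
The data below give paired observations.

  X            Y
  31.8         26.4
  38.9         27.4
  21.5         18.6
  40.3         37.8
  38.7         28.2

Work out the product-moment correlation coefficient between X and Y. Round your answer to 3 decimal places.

n = 5, ΣX = 171.2, ΣY = 138.4, ΣX² = 6108.48, ΣY² = 4017.76, ΣXY = 4919.96
nΣXY − ΣXΣY = 24599.8 − 23694.08 = 905.72
nΣX² − (ΣX)² = 30542.4 − 29309.44 = 1232.96; nΣY² − (ΣY)² = 20088.8 − 19154.56 = 934.24
r = 905.72 / √(1232.96 × 934.24) = 905.72 / 1073.2570 ≈ 0.844

0.844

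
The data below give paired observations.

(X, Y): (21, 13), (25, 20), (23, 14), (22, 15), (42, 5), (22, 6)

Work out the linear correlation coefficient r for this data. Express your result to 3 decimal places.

n = 6, ΣX = 155, ΣY = 73, ΣX² = 4327, ΣY² = 1051, ΣXY = 1767
nΣXY − ΣXΣY = 10602 − 11315 = -713
nΣX² − (ΣX)² = 25962 − 24025 = 1937; nΣY² − (ΣY)² = 6306 − 5329 = 977
r = -713 / √(1937 × 977) = -713 / 1375.6631 ≈ -0.518

-0.518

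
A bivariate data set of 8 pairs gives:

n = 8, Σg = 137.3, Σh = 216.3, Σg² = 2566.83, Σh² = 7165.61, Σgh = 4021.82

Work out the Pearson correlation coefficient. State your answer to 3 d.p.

r = (nΣgh − ΣgΣh) / √[(nΣg² − (Σg)²)(nΣh² − (Σh)²)]
Numerator: 8×4021.82 − 137.3×216.3 = 2476.57
Denominator: √[(20534.64 − 18851.29)(57324.88 − 46785.69)] = √[1683.35 × 10539.19] = 4212.0239
r = 2476.57 / 4212.0239 ≈ 0.588

0.588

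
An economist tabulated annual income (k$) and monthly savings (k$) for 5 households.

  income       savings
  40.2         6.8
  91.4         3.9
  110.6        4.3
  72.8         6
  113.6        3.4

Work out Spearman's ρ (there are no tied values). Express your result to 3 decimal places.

-0.900

Rank income: 1, 3, 4, 2, 5
Rank savings: 5, 2, 3, 4, 1
d = rank(income) − rank(savings): -4, 1, 1, -2, 4; Σd² = 38
ρ = 1 − 6Σd² / [n(n²−1)] = 1 − 6×38 / (5×24) = 1 − 228/120 ≈ -0.900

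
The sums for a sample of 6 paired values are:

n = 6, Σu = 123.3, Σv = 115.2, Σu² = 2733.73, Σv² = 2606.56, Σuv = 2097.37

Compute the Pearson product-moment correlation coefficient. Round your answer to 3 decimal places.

r = (nΣuv − ΣuΣv) / √[(nΣu² − (Σu)²)(nΣv² − (Σv)²)]
Numerator: 6×2097.37 − 123.3×115.2 = -1619.94
Denominator: √[(16402.38 − 15202.89)(15639.36 − 13271.04)] = √[1199.49 × 2368.32] = 1685.4602
r = -1619.94 / 1685.4602 ≈ -0.961

-0.961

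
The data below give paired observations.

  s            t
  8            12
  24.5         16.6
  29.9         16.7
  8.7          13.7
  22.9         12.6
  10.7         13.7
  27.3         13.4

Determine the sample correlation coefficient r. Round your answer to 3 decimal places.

0.586

n = 7, Σs = 132, Σt = 98.7, Σs² = 3018.14, Σt² = 1412.15, Σst = 1922.17
nΣst − ΣsΣt = 13455.19 − 13028.4 = 426.79
nΣs² − (Σs)² = 21126.98 − 17424 = 3702.98; nΣt² − (Σt)² = 9885.05 − 9741.69 = 143.36
r = 426.79 / √(3702.98 × 143.36) = 426.79 / 728.6009 ≈ 0.586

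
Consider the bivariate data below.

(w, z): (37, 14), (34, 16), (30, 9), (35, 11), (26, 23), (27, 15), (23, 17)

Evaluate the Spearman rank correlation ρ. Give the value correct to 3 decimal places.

-0.643

Rank w: 7, 5, 4, 6, 2, 3, 1
Rank z: 3, 5, 1, 2, 7, 4, 6
d = rank(w) − rank(z): 4, 0, 3, 4, -5, -1, -5; Σd² = 92
ρ = 1 − 6Σd² / [n(n²−1)] = 1 − 6×92 / (7×48) = 1 − 552/336 ≈ -0.643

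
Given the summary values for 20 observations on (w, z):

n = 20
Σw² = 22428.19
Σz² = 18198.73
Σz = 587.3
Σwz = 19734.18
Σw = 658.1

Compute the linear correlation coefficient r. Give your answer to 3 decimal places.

0.477

r = (nΣwz − ΣwΣz) / √[(nΣw² − (Σw)²)(nΣz² − (Σz)²)]
Numerator: 20×19734.18 − 658.1×587.3 = 8181.47
Denominator: √[(448563.8 − 433095.61)(363974.6 − 344921.29)] = √[15468.19 × 19053.31] = 17167.4174
r = 8181.47 / 17167.4174 ≈ 0.477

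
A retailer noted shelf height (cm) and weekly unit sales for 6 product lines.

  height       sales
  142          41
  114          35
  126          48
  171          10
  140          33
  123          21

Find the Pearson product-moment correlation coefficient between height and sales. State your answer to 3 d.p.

-0.573

n = 6, Σx = 816, Σy = 188, Σx² = 113006, Σy² = 6840, Σxy = 24773
nΣxy − ΣxΣy = 148638 − 153408 = -4770
nΣx² − (Σx)² = 678036 − 665856 = 12180; nΣy² − (Σy)² = 41040 − 35344 = 5696
r = -4770 / √(12180 × 5696) = -4770 / 8329.3025 ≈ -0.573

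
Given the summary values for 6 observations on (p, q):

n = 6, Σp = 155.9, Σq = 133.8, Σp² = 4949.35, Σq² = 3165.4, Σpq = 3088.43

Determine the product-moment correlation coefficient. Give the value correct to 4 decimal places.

r = (nΣpq − ΣpΣq) / √[(nΣp² − (Σp)²)(nΣq² − (Σq)²)]
Numerator: 6×3088.43 − 155.9×133.8 = -2328.84
Denominator: √[(29696.1 − 24304.81)(18992.4 − 17902.44)] = √[5391.29 × 1089.96] = 2424.1061
r = -2328.84 / 2424.1061 ≈ -0.9607

-0.9607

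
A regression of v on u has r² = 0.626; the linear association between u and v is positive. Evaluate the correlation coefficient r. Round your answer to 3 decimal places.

|r| = √0.626 = 0.791
The association is positive, so r = 0.791.

0.791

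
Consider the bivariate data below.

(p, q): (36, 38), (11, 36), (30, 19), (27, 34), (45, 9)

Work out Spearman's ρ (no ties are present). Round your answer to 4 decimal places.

-0.4000

Rank p: 4, 1, 3, 2, 5
Rank q: 5, 4, 2, 3, 1
d = rank(p) − rank(q): -1, -3, 1, -1, 4; Σd² = 28
ρ = 1 − 6Σd² / [n(n²−1)] = 1 − 6×28 / (5×24) = 1 − 168/120 ≈ -0.4000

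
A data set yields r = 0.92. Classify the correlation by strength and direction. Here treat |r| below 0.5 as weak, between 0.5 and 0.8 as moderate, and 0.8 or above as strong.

strong positive

r = 0.92 > 0 so the relationship is positive.
|r| = 0.92, which falls in the strong range.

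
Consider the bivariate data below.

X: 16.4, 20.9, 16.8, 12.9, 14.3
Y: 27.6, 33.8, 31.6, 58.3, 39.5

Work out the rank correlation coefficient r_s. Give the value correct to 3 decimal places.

Rank X: 3, 5, 4, 1, 2
Rank Y: 1, 3, 2, 5, 4
d = rank(X) − rank(Y): 2, 2, 2, -4, -2; Σd² = 32
ρ = 1 − 6Σd² / [n(n²−1)] = 1 − 6×32 / (5×24) = 1 − 192/120 ≈ -0.600

-0.600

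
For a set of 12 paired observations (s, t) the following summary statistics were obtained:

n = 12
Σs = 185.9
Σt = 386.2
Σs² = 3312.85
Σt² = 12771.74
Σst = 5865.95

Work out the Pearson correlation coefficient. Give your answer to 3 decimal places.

r = (nΣst − ΣsΣt) / √[(nΣs² − (Σs)²)(nΣt² − (Σt)²)]
Numerator: 12×5865.95 − 185.9×386.2 = -1403.18
Denominator: √[(39754.2 − 34558.81)(153260.88 − 149150.44)] = √[5195.39 × 4110.44] = 4621.1837
r = -1403.18 / 4621.1837 ≈ -0.304

-0.304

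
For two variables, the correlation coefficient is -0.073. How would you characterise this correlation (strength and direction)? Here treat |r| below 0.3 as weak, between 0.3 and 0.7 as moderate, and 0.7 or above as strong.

weak negative

r = -0.073 < 0 so the relationship is negative.
|r| = 0.073, which falls in the weak range.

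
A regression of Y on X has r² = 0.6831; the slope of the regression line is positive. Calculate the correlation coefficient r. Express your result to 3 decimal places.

|r| = √0.6831 = 0.826
The association is positive, so r = 0.826.

0.826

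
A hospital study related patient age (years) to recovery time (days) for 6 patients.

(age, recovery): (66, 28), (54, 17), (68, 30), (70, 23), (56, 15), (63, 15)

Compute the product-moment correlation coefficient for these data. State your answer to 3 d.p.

0.730

n = 6, Σx = 377, Σy = 128, Σx² = 23901, Σy² = 2952, Σxy = 8201
nΣxy − ΣxΣy = 49206 − 48256 = 950
nΣx² − (Σx)² = 143406 − 142129 = 1277; nΣy² − (Σy)² = 17712 − 16384 = 1328
r = 950 / √(1277 × 1328) = 950 / 1302.2504 ≈ 0.730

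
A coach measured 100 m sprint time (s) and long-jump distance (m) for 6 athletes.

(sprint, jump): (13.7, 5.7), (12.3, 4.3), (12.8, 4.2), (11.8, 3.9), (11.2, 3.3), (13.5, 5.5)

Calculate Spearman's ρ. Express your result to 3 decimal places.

Rank sprint: 6, 3, 4, 2, 1, 5
Rank jump: 6, 4, 3, 2, 1, 5
d = rank(sprint) − rank(jump): 0, -1, 1, 0, 0, 0; Σd² = 2
ρ = 1 − 6Σd² / [n(n²−1)] = 1 − 6×2 / (6×35) = 1 − 12/210 ≈ 0.943

0.943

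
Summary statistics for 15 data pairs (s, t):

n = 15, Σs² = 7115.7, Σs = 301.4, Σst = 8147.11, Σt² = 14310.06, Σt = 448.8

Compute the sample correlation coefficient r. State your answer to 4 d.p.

-0.9008

r = (nΣst − ΣsΣt) / √[(nΣs² − (Σs)²)(nΣt² − (Σt)²)]
Numerator: 15×8147.11 − 301.4×448.8 = -13061.67
Denominator: √[(106735.5 − 90841.96)(214650.9 − 201421.44)] = √[15893.54 × 13229.46] = 14500.4466
r = -13061.67 / 14500.4466 ≈ -0.9008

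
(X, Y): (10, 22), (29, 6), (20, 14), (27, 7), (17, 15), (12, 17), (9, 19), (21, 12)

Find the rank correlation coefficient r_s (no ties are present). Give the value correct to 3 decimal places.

Rank X: 2, 8, 5, 7, 4, 3, 1, 6
Rank Y: 8, 1, 4, 2, 5, 6, 7, 3
d = rank(X) − rank(Y): -6, 7, 1, 5, -1, -3, -6, 3; Σd² = 166
ρ = 1 − 6Σd² / [n(n²−1)] = 1 − 6×166 / (8×63) = 1 − 996/504 ≈ -0.976

-0.976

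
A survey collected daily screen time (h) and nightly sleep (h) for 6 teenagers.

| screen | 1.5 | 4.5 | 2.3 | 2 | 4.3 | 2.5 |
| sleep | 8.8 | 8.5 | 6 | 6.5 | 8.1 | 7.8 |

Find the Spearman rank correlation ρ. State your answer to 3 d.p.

0.086

Rank screen: 1, 6, 3, 2, 5, 4
Rank sleep: 6, 5, 1, 2, 4, 3
d = rank(screen) − rank(sleep): -5, 1, 2, 0, 1, 1; Σd² = 32
ρ = 1 − 6Σd² / [n(n²−1)] = 1 − 6×32 / (6×35) = 1 − 192/210 ≈ 0.086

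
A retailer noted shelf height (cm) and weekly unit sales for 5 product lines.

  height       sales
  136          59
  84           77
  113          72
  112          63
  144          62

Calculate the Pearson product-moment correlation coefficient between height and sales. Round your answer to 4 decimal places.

-0.8634

n = 5, Σx = 589, Σy = 333, Σx² = 71601, Σy² = 22407, Σxy = 38612
nΣxy − ΣxΣy = 193060 − 196137 = -3077
nΣx² − (Σx)² = 358005 − 346921 = 11084; nΣy² − (Σy)² = 112035 − 110889 = 1146
r = -3077 / √(11084 × 1146) = -3077 / 3564.0236 ≈ -0.8634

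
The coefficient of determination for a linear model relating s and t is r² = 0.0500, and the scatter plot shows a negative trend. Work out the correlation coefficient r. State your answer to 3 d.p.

|r| = √0.0500 = 0.224
The association is negative, so r = −0.224.

-0.224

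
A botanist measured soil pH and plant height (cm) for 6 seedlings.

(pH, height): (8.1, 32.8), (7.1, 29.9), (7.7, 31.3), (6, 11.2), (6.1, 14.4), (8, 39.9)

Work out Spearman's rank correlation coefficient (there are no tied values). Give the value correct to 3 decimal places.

0.943

Rank pH: 6, 3, 4, 1, 2, 5
Rank height: 5, 3, 4, 1, 2, 6
d = rank(pH) − rank(height): 1, 0, 0, 0, 0, -1; Σd² = 2
ρ = 1 − 6Σd² / [n(n²−1)] = 1 − 6×2 / (6×35) = 1 − 12/210 ≈ 0.943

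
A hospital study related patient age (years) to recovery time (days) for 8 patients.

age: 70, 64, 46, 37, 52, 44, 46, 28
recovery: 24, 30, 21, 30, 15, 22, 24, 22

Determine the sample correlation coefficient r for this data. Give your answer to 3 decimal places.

n = 8, Σx = 387, Σy = 188, Σx² = 20021, Σy² = 4586, Σxy = 9144
nΣxy − ΣxΣy = 73152 − 72756 = 396
nΣx² − (Σx)² = 160168 − 149769 = 10399; nΣy² − (Σy)² = 36688 − 35344 = 1344
r = 396 / √(10399 × 1344) = 396 / 3738.4831 ≈ 0.106

0.106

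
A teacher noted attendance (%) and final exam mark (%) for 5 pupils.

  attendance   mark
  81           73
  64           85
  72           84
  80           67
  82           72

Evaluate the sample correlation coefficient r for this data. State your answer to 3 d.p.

-0.881

n = 5, Σx = 379, Σy = 381, Σx² = 28965, Σy² = 29283, Σxy = 28665
nΣxy − ΣxΣy = 143325 − 144399 = -1074
nΣx² − (Σx)² = 144825 − 143641 = 1184; nΣy² − (Σy)² = 146415 − 145161 = 1254
r = -1074 / √(1184 × 1254) = -1074 / 1218.4974 ≈ -0.881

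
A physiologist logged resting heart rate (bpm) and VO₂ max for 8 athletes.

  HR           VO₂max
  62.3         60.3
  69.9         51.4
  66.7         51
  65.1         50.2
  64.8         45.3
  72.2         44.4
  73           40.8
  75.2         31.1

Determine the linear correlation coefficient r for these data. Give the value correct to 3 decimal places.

-0.835

n = 8, Σx = 549.2, Σy = 374.5, Σx² = 37850.12, Σy² = 18054.39, Σxy = 25477.51
nΣxy − ΣxΣy = 203820.08 − 205675.4 = -1855.32
nΣx² − (Σx)² = 302800.96 − 301620.64 = 1180.32; nΣy² − (Σy)² = 144435.12 − 140250.25 = 4184.87
r = -1855.32 / √(1180.32 × 4184.87) = -1855.32 / 2222.4954 ≈ -0.835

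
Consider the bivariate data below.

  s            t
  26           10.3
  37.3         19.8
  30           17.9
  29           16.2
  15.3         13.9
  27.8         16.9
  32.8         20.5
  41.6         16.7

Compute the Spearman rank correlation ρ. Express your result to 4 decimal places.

Rank s: 2, 7, 5, 4, 1, 3, 6, 8
Rank t: 1, 7, 6, 3, 2, 5, 8, 4
d = rank(s) − rank(t): 1, 0, -1, 1, -1, -2, -2, 4; Σd² = 28
ρ = 1 − 6Σd² / [n(n²−1)] = 1 − 6×28 / (8×63) = 1 − 168/504 ≈ 0.6667

0.6667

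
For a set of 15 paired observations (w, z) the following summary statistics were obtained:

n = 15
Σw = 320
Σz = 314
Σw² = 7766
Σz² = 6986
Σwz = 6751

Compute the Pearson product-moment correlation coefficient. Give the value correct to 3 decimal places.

0.084

r = (nΣwz − ΣwΣz) / √[(nΣw² − (Σw)²)(nΣz² − (Σz)²)]
Numerator: 15×6751 − 320×314 = 785
Denominator: √[(116490 − 102400)(104790 − 98596)] = √[14090 × 6194] = 9342.0265
r = 785 / 9342.0265 ≈ 0.084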